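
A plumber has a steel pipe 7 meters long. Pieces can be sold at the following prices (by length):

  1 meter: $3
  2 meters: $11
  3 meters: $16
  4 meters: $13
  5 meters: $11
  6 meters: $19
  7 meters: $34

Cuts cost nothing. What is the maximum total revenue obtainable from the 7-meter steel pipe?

38

Build r[k] bottom-up: r[k] = max over allowed piece i of (p[i] + r[k−i]).
r[1] = 3
r[2] = 11
r[3] = 16
r[4] = 22  (first piece 2, then r[2]=11)
r[5] = 27  (first piece 2, then r[3]=16)
r[6] = 33  (first piece 2, then r[4]=22)
r[7] = 38  (first piece 2, then r[5]=27)
One optimal cutting: 3 + 2 + 2 → $16 + $11 + $11 = $38.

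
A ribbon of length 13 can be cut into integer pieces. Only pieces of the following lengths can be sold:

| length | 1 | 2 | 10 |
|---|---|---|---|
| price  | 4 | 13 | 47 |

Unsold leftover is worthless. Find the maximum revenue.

82

Consider every possible first cut. f[k] is the best of p[i]+f[k−i] over all sellable i≤k.
f[1] = 4
f[2] = 13
f[3] = 17  (first piece 1, then f[2]=13)
f[4] = 26  (first piece 2, then f[2]=13)
f[5] = 30  (first piece 1, then f[4]=26)
f[6] = 39  (first piece 2, then f[4]=26)
f[7] = 43  (first piece 1, then f[6]=39)
f[8] = 52  (first piece 2, then f[6]=39)
f[9] = 56  (first piece 1, then f[8]=52)
f[10] = 65  (first piece 2, then f[8]=52)
f[11] = 69  (first piece 1, then f[10]=65)
f[12] = 78  (first piece 2, then f[10]=65)
f[13] = 82  (first piece 1, then f[12]=78)
One optimal cutting: 2 + 2 + 2 + 2 + 2 + 2 + 1 → ¢82.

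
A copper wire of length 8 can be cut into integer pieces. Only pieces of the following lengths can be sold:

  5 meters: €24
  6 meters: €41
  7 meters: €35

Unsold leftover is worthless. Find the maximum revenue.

Consider every possible first cut. f[k] is the best of p[i]+f[k−i] over all sellable i≤k.
f[1] = 0
f[2] = 0
f[3] = 0
f[4] = 0
f[5] = 24
f[6] = 41
f[7] = 41
f[8] = 41
One optimal cutting: pieces 6 with 2 meters of scrap → €41.

41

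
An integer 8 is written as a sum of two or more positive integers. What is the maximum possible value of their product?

18

Define f[k] = max over 1≤i<k of i · max(k−i, f[k−i]); the inner max lets the remainder stay uncut if that's better.
f[2] = 1·max(1,0) = 1·1 = 1
f[3] = 1·max(2,1) = 1·2 = 2
f[4] = 2·max(2,1) = 2·2 = 4
f[5] = 2·max(3,2) = 2·3 = 6
f[6] = 3·max(3,2) = 3·3 = 9
f[7] = 2·max(5,6) = 2·6 = 12
f[8] = 2·max(6,9) = 2·9 = 18
One optimal split: 3 + 3 + 2; product 3·3·2 = 18.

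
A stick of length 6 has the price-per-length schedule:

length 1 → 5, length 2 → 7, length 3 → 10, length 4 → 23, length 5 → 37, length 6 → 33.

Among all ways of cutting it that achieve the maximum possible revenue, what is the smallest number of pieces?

2

Build r[k] bottom-up: r[k] = max over allowed piece i of (p[i] + r[k−i]).
r[1] = 5
r[2] = 10  (first piece 1, then r[1]=5)
r[3] = 15  (first piece 1, then r[2]=10)
r[4] = 23
r[5] = 37
r[6] = 42  (first piece 1, then r[5]=37)
Maximum revenue is 42.
Now minimize piece count subject to staying optimal: for each k, pieces[k] = 1 + min over i with p[i]+r[k−i]=r[k] of pieces[k−i].
pieces[3] = 3
pieces[4] = 1
pieces[5] = 1
pieces[6] = 2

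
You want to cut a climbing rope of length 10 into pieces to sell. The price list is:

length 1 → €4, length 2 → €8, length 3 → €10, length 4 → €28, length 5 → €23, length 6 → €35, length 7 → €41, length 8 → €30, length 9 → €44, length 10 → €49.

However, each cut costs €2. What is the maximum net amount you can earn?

Build r[k] bottom-up: r[k] = max over allowed piece i of (p[i] + r[k−i]) − 2 per cut.
r[1] = 4
r[2] = max(4+4-2, 8+0) = 8
r[3] = max(4+8-2, 8+4-2, 10+0) = 10
r[4] = max(4+10-2, 8+8-2, 10+4-2, 28+0) = 28
r[5] = max(4+28-2, 8+10-2, 10+8-2, 28+4-2, 23+0) = 30
r[6] = max(4+30-2, 8+28-2, 10+10-2, 28+8-2, 23+4-2, 35+0) = 35
r[7] = max(4+35-2, 8+30-2, 10+28-2, …, 35+4-2, 41+0) = 41
r[8] = max(4+41-2, 8+35-2, 10+30-2, …, 41+4-2, 30+0) = 54
r[9] = max(4+54-2, 8+41-2, 10+35-2, …, 30+4-2, 44+0) = 56
r[10] = max(4+56-2, 8+54-2, 10+41-2, …, 44+4-2, 49+0) = 61
One optimal plan: pieces 6 + 4 (1 cut) → €63 − €2 = €61.

61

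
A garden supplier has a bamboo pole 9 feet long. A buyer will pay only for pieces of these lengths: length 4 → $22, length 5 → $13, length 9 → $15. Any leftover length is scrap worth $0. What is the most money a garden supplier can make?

Consider every possible first cut. best[k] is the best of p[i]+best[k−i] over all sellable i≤k.
best[1] = 0
best[2] = 0
best[3] = 0
best[4] = 22
best[5] = max(22+0, 13+0) = 22
best[6] = max(22+0, 13+0) = 22
best[7] = max(22+0, 13+0) = 22
best[8] = max(22+22, 13+0) = 44
best[9] = max(22+22, 13+22, 15+0) = 44
One optimal cutting: pieces 4 + 4 with 1 foot of scrap → $44.

44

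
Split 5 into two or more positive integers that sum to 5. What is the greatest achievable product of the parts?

Fill g[k] for k=2..5: at each k try every first piece i and multiply by the better of (k−i) uncut or g[k−i].
g[2] = 1·max(1,0) = 1·1 = 1
g[3] = max(1·2, 2·1) = 2
g[4] = max(1·3, 2·2, 3·1) = 4
g[5] = max(1·4, 2·3, 3·2, 4·1) = 6
One optimal split: 3 + 2; product 3·2 = 6.

6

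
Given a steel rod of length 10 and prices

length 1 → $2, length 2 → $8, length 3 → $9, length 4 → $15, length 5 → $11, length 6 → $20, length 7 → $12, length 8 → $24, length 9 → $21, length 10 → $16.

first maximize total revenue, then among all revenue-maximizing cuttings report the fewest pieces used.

5

Build r[k] bottom-up: r[k] = max over allowed piece i of (p[i] + r[k−i]).
r[1] = 2
r[2] = max(2+2, 8+0) = 8
r[3] = max(2+8, 8+2, 9+0) = 10
r[4] = max(2+10, 8+8, 9+2, 15+0) = 16
r[5] = max(2+16, 8+10, 9+8, 15+2, 11+0) = 18
r[6] = max(2+18, 8+16, 9+10, 15+8, 11+2, 20+0) = 24
r[7] = max(2+24, 8+18, 9+16, …, 20+2, 12+0) = 26
r[8] = max(2+26, 8+24, 9+18, …, 12+2, 24+0) = 32
r[9] = max(2+32, 8+26, 9+24, …, 24+2, 21+0) = 34
r[10] = max(2+34, 8+32, 9+26, …, 21+2, 16+0) = 40
Maximum revenue is $40.
Now minimize piece count subject to staying optimal: for each k, pieces[k] = 1 + min over i with p[i]+r[k−i]=r[k] of pieces[k−i].
pieces[7] = 4
pieces[8] = 4
pieces[9] = 5
pieces[10] = 5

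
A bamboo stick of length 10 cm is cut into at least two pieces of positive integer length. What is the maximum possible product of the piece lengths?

Fill f[k] for k=2..10: at each k try every first piece i and multiply by the better of (k−i) uncut or f[k−i].
f[2] = 1·max(1,0) = 1·1 = 1
f[3] = max(1·2, 2·1) = 2
f[4] = max(1·3, 2·2, 3·1) = 4
f[5] = max(1·4, 2·3, 3·2, 4·1) = 6
f[6] = max(1·6, 2·4, 3·3, 4·2, 5·1) = 9
f[7] = max(1·9, 2·6, 3·4, 4·3, 5·2, 6·1) = 12
f[8] = max(1·12, 2·9, 3·6, …, 6·2, 7·1) = 18
f[9] = max(1·18, 2·12, 3·9, …, 7·2, 8·1) = 27
f[10] = max(1·27, 2·18, 3·12, …, 8·2, 9·1) = 36
One optimal split: 3 + 3 + 2 + 2; product 3·3·2·2 = 36.

36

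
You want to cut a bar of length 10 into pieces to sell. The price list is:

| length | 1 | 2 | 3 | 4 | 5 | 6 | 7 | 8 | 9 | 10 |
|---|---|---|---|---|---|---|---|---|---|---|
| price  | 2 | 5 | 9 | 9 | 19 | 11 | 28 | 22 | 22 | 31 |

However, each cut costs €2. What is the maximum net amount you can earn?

36

Build net[k] bottom-up: net[k] = max over allowed piece i of (p[i] + net[k−i]) − 2 per cut.
net[1] = 2
net[2] = 5
net[3] = 9
net[4] = 9  (first piece 1, then net[3]=9)
net[5] = 19
net[6] = 19  (first piece 1, then net[5]=19)
net[7] = 28
net[8] = 28  (first piece 1, then net[7]=28)
net[9] = 31  (first piece 2, then net[7]=28)
net[10] = 36  (first piece 5, then net[5]=19)
One optimal plan: pieces 5 + 5 (1 cut) → €38 − €2 = €36.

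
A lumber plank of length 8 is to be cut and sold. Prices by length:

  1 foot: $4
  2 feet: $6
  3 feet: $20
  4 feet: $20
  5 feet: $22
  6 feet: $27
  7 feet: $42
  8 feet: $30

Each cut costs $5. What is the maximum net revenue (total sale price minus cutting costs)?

Build net[k] bottom-up: net[k] = max over allowed piece i of (p[i] + net[k−i]) − 5 per cut.
net[1] = 4
net[2] = max(4+4-5, 6+0) = 6
net[3] = max(4+6-5, 6+4-5, 20+0) = 20
net[4] = max(4+20-5, 6+6-5, 20+4-5, 20+0) = 20
net[5] = max(4+20-5, 6+20-5, 20+6-5, 20+4-5, 22+0) = 22
net[6] = max(4+22-5, 6+20-5, 20+20-5, 20+6-5, 22+4-5, 27+0) = 35
net[7] = max(4+35-5, 6+22-5, 20+20-5, …, 27+4-5, 42+0) = 42
net[8] = max(4+42-5, 6+35-5, 20+22-5, …, 42+4-5, 30+0) = 41
One optimal plan: pieces 7 + 1 (1 cut) → $46 − $5 = $41.

41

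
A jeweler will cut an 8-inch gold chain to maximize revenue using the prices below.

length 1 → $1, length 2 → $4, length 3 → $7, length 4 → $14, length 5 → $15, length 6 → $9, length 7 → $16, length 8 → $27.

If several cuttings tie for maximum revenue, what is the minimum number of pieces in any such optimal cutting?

Consider every possible first cut. r[k] is the best of p[i]+r[k−i] over all sellable i≤k.
r[1] = 1
r[2] = max(1+1, 4+0) = 4
r[3] = max(1+4, 4+1, 7+0) = 7
r[4] = max(1+7, 4+4, 7+1, 14+0) = 14
r[5] = max(1+14, 4+7, 7+4, 14+1, 15+0) = 15
r[6] = max(1+15, 4+14, 7+7, 14+4, 15+1, 9+0) = 18
r[7] = max(1+18, 4+15, 7+14, …, 9+1, 16+0) = 21
r[8] = max(1+21, 4+18, 7+15, …, 16+1, 27+0) = 28
Maximum revenue is $28.
Now minimize piece count subject to staying optimal: for each k, pieces[k] = 1 + min over i with p[i]+r[k−i]=r[k] of pieces[k−i].
pieces[5] = 1
pieces[6] = 2
pieces[7] = 2
pieces[8] = 2

2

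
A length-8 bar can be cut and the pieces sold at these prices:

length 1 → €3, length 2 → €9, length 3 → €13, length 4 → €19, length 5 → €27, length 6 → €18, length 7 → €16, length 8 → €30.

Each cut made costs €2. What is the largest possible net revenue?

Consider every possible first cut. net[k] is the best of p[i]+net[k−i] over all sellable i≤k, charging 2 whenever i<k.
net[1] = 3
net[2] = max(3+3-2, 9+0) = 9
net[3] = max(3+9-2, 9+3-2, 13+0) = 13
net[4] = max(3+13-2, 9+9-2, 13+3-2, 19+0) = 19
net[5] = max(3+19-2, 9+13-2, 13+9-2, 19+3-2, 27+0) = 27
net[6] = max(3+27-2, 9+19-2, 13+13-2, 19+9-2, 27+3-2, 18+0) = 28
net[7] = max(3+28-2, 9+27-2, 13+19-2, …, 18+3-2, 16+0) = 34
net[8] = max(3+34-2, 9+28-2, 13+27-2, …, 16+3-2, 30+0) = 38
One optimal plan: pieces 5 + 3 (1 cut) → €40 − €2 = €38.

38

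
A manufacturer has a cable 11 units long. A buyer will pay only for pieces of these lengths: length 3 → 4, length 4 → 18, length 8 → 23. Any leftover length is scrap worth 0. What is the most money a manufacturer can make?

Let r[k] be the best obtainable value from length k. For each k, try every first piece i and keep the best of price[i] + r[k−i].
r[1] = 0
r[2] = 0
r[3] = 4
r[4] = max(4+0, 18+0) = 18
r[5] = max(4+0, 18+0) = 18
r[6] = max(4+4, 18+0) = 18
r[7] = max(4+18, 18+4) = 22
r[8] = max(4+18, 18+18, 23+0) = 36
r[9] = max(4+18, 18+18, 23+0) = 36
r[10] = max(4+22, 18+18, 23+0) = 36
r[11] = max(4+36, 18+22, 23+4) = 40
One optimal cutting: 4 + 4 + 3 → 40.

40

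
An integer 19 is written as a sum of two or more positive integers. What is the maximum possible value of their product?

Define f[k] = max over 1≤i<k of i · max(k−i, f[k−i]); the inner max lets the remainder stay uncut if that's better.
f[2] = 1×max(1,0) = 1×1 = 1
f[3] = 1×max(2,1) = 1×2 = 2
f[4] = 2×max(2,1) = 2×2 = 4
f[5] = 2×max(3,2) = 2×3 = 6
f[6] = 3×max(3,2) = 3×3 = 9
f[7] = 2×max(5,6) = 2×6 = 12
f[8] = 2×max(6,9) = 2×9 = 18
f[9] = 3×max(6,9) = 3×9 = 27
f[10] = 2×max(8,18) = 2×18 = 36
f[11] = 2×max(9,27) = 2×27 = 54
f[12] = 3×max(9,27) = 3×27 = 81
f[13] = 2×max(11,54) = 2×54 = 108
f[14] = 2×max(12,81) = 2×81 = 162
f[15] = 3×max(12,81) = 3×81 = 243
f[16] = 2×max(14,162) = 2×162 = 324
f[17] = 2×max(15,243) = 2×243 = 486
f[18] = 3×max(15,243) = 3×243 = 729
f[19] = 2×max(17,486) = 2×486 = 972
One optimal split: 3 + 3 + 3 + 3 + 3 + 2 + 2; product 3×3×3×3×3×2×2 = 972.

972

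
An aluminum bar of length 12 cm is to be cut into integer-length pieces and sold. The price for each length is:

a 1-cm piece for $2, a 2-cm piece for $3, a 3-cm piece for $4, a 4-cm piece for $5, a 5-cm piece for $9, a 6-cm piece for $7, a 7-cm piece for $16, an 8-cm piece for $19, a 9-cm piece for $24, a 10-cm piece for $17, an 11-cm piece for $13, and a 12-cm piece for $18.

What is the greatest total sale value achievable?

30

Consider every possible first cut. R[k] is the best of p[i]+R[k−i] over all sellable i≤k.
R[1] = 2
R[2] = max(2+2, 3+0) = 4
R[3] = max(2+4, 3+2, 4+0) = 6
R[4] = max(2+6, 3+4, 4+2, 5+0) = 8
R[5] = max(2+8, 3+6, 4+4, 5+2, 9+0) = 10
R[6] = max(2+10, 3+8, 4+6, 5+4, 9+2, 7+0) = 12
R[7] = max(2+12, 3+10, 4+8, …, 7+2, 16+0) = 16
R[8] = max(2+16, 3+12, 4+10, …, 16+2, 19+0) = 19
R[9] = max(2+19, 3+16, 4+12, …, 19+2, 24+0) = 24
R[10] = max(2+24, 3+19, 4+16, …, 24+2, 17+0) = 26
R[11] = max(2+26, 3+24, 4+19, …, 17+2, 13+0) = 28
R[12] = max(2+28, 3+26, 4+24, …, 13+2, 18+0) = 30
One optimal cutting: 9 + 1 + 1 + 1 → $24 + $2 + $2 + $2 = $30.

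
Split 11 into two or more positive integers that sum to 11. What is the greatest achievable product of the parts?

Fill prod[k] for k=2..11: at each k try every first piece i and multiply by the better of (k−i) uncut or prod[k−i].
prod[2] = 1×max(1,0) = 1×1 = 1
prod[3] = 1×max(2,1) = 1×2 = 2
prod[4] = 2×max(2,1) = 2×2 = 4
prod[5] = 2×max(3,2) = 2×3 = 6
prod[6] = 3×max(3,2) = 3×3 = 9
prod[7] = 2×max(5,6) = 2×6 = 12
prod[8] = 2×max(6,9) = 2×9 = 18
prod[9] = 3×max(6,9) = 3×9 = 27
prod[10] = 2×max(8,18) = 2×18 = 36
prod[11] = 2×max(9,27) = 2×27 = 54
One optimal split: 3 + 3 + 3 + 2; product 3×3×3×2 = 54.

54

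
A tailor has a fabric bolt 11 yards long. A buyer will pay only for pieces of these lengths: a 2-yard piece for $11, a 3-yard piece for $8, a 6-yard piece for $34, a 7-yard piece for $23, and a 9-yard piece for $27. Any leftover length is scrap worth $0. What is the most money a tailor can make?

Let best[k] be the best obtainable value from length k. For each k, try every first piece i and keep the best of price[i] + best[k−i].
best[1] = 0
best[2] = 11
best[3] = 11
best[4] = 22  (first piece 2, then best[2]=11)
best[5] = 22
best[6] = 34
best[7] = 34
best[8] = 45  (first piece 2, then best[6]=34)
best[9] = 45
best[10] = 56  (first piece 2, then best[8]=45)
best[11] = 56
One optimal cutting: pieces 6 + 2 + 2 with 1 yard of scrap → $56.

56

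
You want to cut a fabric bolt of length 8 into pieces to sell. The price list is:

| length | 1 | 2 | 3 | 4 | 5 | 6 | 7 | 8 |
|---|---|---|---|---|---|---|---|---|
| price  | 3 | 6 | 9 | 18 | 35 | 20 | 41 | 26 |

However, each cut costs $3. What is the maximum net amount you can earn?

Let net[k] be the best obtainable value from length k. For each k, try every first piece i and keep the best of price[i] + net[k−i] minus the 3 cut fee when i<k.
net[1] = 3
net[2] = max(3+3-3, 6+0) = 6
net[3] = max(3+6-3, 6+3-3, 9+0) = 9
net[4] = max(3+9-3, 6+6-3, 9+3-3, 18+0) = 18
net[5] = max(3+18-3, 6+9-3, 9+6-3, 18+3-3, 35+0) = 35
net[6] = max(3+35-3, 6+18-3, 9+9-3, 18+6-3, 35+3-3, 20+0) = 35
net[7] = max(3+35-3, 6+35-3, 9+18-3, …, 20+3-3, 41+0) = 41
net[8] = max(3+41-3, 6+35-3, 9+35-3, …, 41+3-3, 26+0) = 41
One optimal plan: pieces 7 + 1 (1 cut) → $44 − $3 = $41.

41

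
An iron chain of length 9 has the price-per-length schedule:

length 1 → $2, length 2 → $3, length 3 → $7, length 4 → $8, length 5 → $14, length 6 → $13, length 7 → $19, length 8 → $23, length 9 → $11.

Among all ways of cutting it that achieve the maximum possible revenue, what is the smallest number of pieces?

2

Build r[k] bottom-up: r[k] = max over allowed piece i of (p[i] + r[k−i]).
r[1] = 2
r[2] = max(2+2, 3+0) = 4
r[3] = max(2+4, 3+2, 7+0) = 7
r[4] = max(2+7, 3+4, 7+2, 8+0) = 9
r[5] = max(2+9, 3+7, 7+4, 8+2, 14+0) = 14
r[6] = max(2+14, 3+9, 7+7, 8+4, 14+2, 13+0) = 16
r[7] = max(2+16, 3+14, 7+9, …, 13+2, 19+0) = 19
r[8] = max(2+19, 3+16, 7+14, …, 19+2, 23+0) = 23
r[9] = max(2+23, 3+19, 7+16, …, 23+2, 11+0) = 25
Maximum revenue is $25.
Now minimize piece count subject to staying optimal: for each k, pieces[k] = 1 + min over i with p[i]+r[k−i]=r[k] of pieces[k−i].
pieces[6] = 2
pieces[7] = 1
pieces[8] = 1
pieces[9] = 2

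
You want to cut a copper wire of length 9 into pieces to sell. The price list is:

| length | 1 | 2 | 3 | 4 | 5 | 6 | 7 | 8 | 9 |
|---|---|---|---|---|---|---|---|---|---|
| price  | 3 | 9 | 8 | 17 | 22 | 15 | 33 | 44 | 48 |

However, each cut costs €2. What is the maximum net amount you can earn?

Consider every possible first cut. net[k] is the best of p[i]+net[k−i] over all sellable i≤k, charging 2 whenever i<k.
net[1] = 3
net[2] = 9
net[3] = 10  (first piece 1, then net[2]=9)
net[4] = 17
net[5] = 22
net[6] = 24  (first piece 2, then net[4]=17)
net[7] = 33
net[8] = 44
net[9] = 48
Best is to make no cuts and sell whole for €48.

48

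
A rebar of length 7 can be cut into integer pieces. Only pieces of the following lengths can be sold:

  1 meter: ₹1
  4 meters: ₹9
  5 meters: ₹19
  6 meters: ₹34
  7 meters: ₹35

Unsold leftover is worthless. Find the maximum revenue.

35

Let f[k] be the best obtainable value from length k. For each k, try every first piece i and keep the best of price[i] + f[k−i].
f[1] = 1
f[2] = 2  (first piece 1, then f[1]=1)
f[3] = 3  (first piece 1, then f[2]=2)
f[4] = max(1+3, 9+0) = 9
f[5] = max(1+9, 9+1, 19+0) = 19
f[6] = max(1+19, 9+2, 19+1, 34+0) = 34
f[7] = max(1+34, 9+3, 19+2, 34+1, 35+0) = 35
One optimal cutting: 6 + 1 → ₹35.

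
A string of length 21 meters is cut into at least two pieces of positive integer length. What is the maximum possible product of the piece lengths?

Define m[k] = max over 1≤i<k of i · max(k−i, m[k−i]); the inner max lets the remainder stay uncut if that's better.
m[2] = 1×max(1,0) = 1×1 = 1
m[3] = max(1×2, 2×1) = 2
m[4] = max(1×3, 2×2, 3×1) = 4
m[5] = max(1×4, 2×3, 3×2, 4×1) = 6
m[6] = max(1×6, 2×4, 3×3, 4×2, 5×1) = 9
m[7] = max(1×9, 2×6, 3×4, 4×3, 5×2, 6×1) = 12
m[8] = max(1×12, 2×9, 3×6, …, 6×2, 7×1) = 18
m[9] = max(1×18, 2×12, 3×9, …, 7×2, 8×1) = 27
m[10] = max(1×27, 2×18, 3×12, …, 8×2, 9×1) = 36
m[11] = max(1×36, 2×27, 3×18, …, 9×2, 10×1) = 54
m[12] = max(1×54, 2×36, 3×27, …, 10×2, 11×1) = 81
m[13] = max(1×81, 2×54, 3×36, …, 11×2, 12×1) = 108
m[14] = max(1×108, 2×81, 3×54, …, 12×2, 13×1) = 162
m[15] = max(1×162, 2×108, 3×81, …, 13×2, 14×1) = 243
m[16] = max(1×243, 2×162, 3×108, …, 14×2, 15×1) = 324
m[17] = max(1×324, 2×243, 3×162, …, 15×2, 16×1) = 486
m[18] = max(1×486, 2×324, 3×243, …, 16×2, 17×1) = 729
m[19] = max(1×729, 2×486, 3×324, …, 17×2, 18×1) = 972
m[20] = max(1×972, 2×729, 3×486, …, 18×2, 19×1) = 1458
m[21] = max(1×1458, 2×972, 3×729, …, 19×2, 20×1) = 2187
One optimal split: 3 + 3 + 3 + 3 + 3 + 3 + 3; product 3×3×3×3×3×3×3 = 2187.

2187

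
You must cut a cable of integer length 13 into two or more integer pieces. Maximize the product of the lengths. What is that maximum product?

108

Define prod[k] = max over 1≤i<k of i · max(k−i, prod[k−i]); the inner max lets the remainder stay uncut if that's better.
prod[2] = 1×max(1,0) = 1×1 = 1
prod[3] = 1×max(2,1) = 1×2 = 2
prod[4] = 2×max(2,1) = 2×2 = 4
prod[5] = 2×max(3,2) = 2×3 = 6
prod[6] = 3×max(3,2) = 3×3 = 9
prod[7] = 2×max(5,6) = 2×6 = 12
prod[8] = 2×max(6,9) = 2×9 = 18
prod[9] = 3×max(6,9) = 3×9 = 27
prod[10] = 2×max(8,18) = 2×18 = 36
prod[11] = 2×max(9,27) = 2×27 = 54
prod[12] = 3×max(9,27) = 3×27 = 81
prod[13] = 2×max(11,54) = 2×54 = 108
One optimal split: 3 + 3 + 3 + 2 + 2; product 3×3×3×2×2 = 108.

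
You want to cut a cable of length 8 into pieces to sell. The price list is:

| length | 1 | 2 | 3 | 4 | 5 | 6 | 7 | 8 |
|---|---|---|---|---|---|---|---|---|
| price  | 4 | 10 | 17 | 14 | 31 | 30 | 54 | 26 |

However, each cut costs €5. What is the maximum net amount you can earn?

53

Build net[k] bottom-up: net[k] = max over allowed piece i of (p[i] + net[k−i]) − 5 per cut.
net[1] = 4
net[2] = max(4+4-5, 10+0) = 10
net[3] = max(4+10-5, 10+4-5, 17+0) = 17
net[4] = max(4+17-5, 10+10-5, 17+4-5, 14+0) = 16
net[5] = max(4+16-5, 10+17-5, 17+10-5, 14+4-5, 31+0) = 31
net[6] = max(4+31-5, 10+16-5, 17+17-5, 14+10-5, 31+4-5, 30+0) = 30
net[7] = max(4+30-5, 10+31-5, 17+16-5, …, 30+4-5, 54+0) = 54
net[8] = max(4+54-5, 10+30-5, 17+31-5, …, 54+4-5, 26+0) = 53
One optimal plan: pieces 7 + 1 (1 cut) → €58 − €5 = €53.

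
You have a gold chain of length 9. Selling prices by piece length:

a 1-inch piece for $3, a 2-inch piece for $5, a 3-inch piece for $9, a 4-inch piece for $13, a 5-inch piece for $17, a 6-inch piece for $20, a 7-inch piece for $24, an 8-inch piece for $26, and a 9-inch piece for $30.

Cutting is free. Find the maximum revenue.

30

Consider every possible first cut. r[k] is the best of p[i]+r[k−i] over all sellable i≤k.
r[1] = 3
r[2] = max(3+3, 5+0) = 6
r[3] = max(3+6, 5+3, 9+0) = 9
r[4] = max(3+9, 5+6, 9+3, 13+0) = 13
r[5] = max(3+13, 5+9, 9+6, 13+3, 17+0) = 17
r[6] = max(3+17, 5+13, 9+9, 13+6, 17+3, 20+0) = 20
r[7] = max(3+20, 5+17, 9+13, …, 20+3, 24+0) = 24
r[8] = max(3+24, 5+20, 9+17, …, 24+3, 26+0) = 27
r[9] = max(3+27, 5+24, 9+20, …, 26+3, 30+0) = 30
One optimal cutting: 7 + 1 + 1 → $24 + $3 + $3 = $30.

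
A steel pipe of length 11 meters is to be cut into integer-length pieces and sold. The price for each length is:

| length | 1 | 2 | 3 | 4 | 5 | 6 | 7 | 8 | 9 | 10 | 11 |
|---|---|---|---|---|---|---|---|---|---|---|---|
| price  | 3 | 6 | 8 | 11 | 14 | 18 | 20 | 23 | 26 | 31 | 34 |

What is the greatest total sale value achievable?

34

Build R[k] bottom-up: R[k] = max over allowed piece i of (p[i] + R[k−i]).
R[1] = 3
R[2] = max(3+3, 6+0) = 6
R[3] = max(3+6, 6+3, 8+0) = 9
R[4] = max(3+9, 6+6, 8+3, 11+0) = 12
R[5] = max(3+12, 6+9, 8+6, 11+3, 14+0) = 15
R[6] = max(3+15, 6+12, 8+9, 11+6, 14+3, 18+0) = 18
R[7] = max(3+18, 6+15, 8+12, …, 18+3, 20+0) = 21
R[8] = max(3+21, 6+18, 8+15, …, 20+3, 23+0) = 24
R[9] = max(3+24, 6+21, 8+18, …, 23+3, 26+0) = 27
R[10] = max(3+27, 6+24, 8+21, …, 26+3, 31+0) = 31
R[11] = max(3+31, 6+27, 8+24, …, 31+3, 34+0) = 34
One optimal cutting: 10 + 1 → $31 + $3 = $34.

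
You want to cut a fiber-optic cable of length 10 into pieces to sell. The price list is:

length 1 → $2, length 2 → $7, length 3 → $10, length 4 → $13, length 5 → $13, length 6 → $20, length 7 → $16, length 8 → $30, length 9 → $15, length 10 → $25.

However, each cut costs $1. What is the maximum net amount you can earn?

Consider every possible first cut. v[k] is the best of p[i]+v[k−i] over all sellable i≤k, charging 1 whenever i<k.
v[1] = 2
v[2] = 7
v[3] = 10
v[4] = 13  (first piece 2, then v[2]=7)
v[5] = 16  (first piece 2, then v[3]=10)
v[6] = 20
v[7] = 22  (first piece 2, then v[5]=16)
v[8] = 30
v[9] = 31  (first piece 1, then v[8]=30)
v[10] = 36  (first piece 2, then v[8]=30)
One optimal plan: pieces 8 + 2 (1 cut) → $37 − $1 = $36.

36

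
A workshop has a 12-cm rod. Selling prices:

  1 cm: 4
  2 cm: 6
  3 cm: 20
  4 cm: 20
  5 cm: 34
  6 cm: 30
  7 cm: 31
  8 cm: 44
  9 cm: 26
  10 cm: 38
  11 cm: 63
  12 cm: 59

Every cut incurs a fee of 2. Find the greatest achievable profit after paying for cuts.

74

Build v[k] bottom-up: v[k] = max over allowed piece i of (p[i] + v[k−i]) − 2 per cut.
v[1] = 4
v[2] = 6  (first piece 1, then v[1]=4)
v[3] = 20
v[4] = 22  (first piece 1, then v[3]=20)
v[5] = 34
v[6] = 38  (first piece 3, then v[3]=20)
v[7] = 40  (first piece 1, then v[6]=38)
v[8] = 52  (first piece 3, then v[5]=34)
v[9] = 56  (first piece 3, then v[6]=38)
v[10] = 66  (first piece 5, then v[5]=34)
v[11] = 70  (first piece 3, then v[8]=52)
v[12] = 74  (first piece 3, then v[9]=56)
One optimal plan: pieces 3 + 3 + 3 + 3 (3 cuts) → 80 − 6 = 74.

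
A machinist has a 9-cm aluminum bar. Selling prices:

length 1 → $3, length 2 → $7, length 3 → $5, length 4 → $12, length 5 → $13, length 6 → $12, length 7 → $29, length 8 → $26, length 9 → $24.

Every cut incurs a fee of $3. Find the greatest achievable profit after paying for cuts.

Consider every possible first cut. v[k] is the best of p[i]+v[k−i] over all sellable i≤k, charging 3 whenever i<k.
v[1] = 3
v[2] = max(3+3-3, 7+0) = 7
v[3] = max(3+7-3, 7+3-3, 5+0) = 7
v[4] = max(3+7-3, 7+7-3, 5+3-3, 12+0) = 12
v[5] = max(3+12-3, 7+7-3, 5+7-3, 12+3-3, 13+0) = 13
v[6] = max(3+13-3, 7+12-3, 5+7-3, 12+7-3, 13+3-3, 12+0) = 16
v[7] = max(3+16-3, 7+13-3, 5+12-3, …, 12+3-3, 29+0) = 29
v[8] = max(3+29-3, 7+16-3, 5+13-3, …, 29+3-3, 26+0) = 29
v[9] = max(3+29-3, 7+29-3, 5+16-3, …, 26+3-3, 24+0) = 33
One optimal plan: pieces 7 + 2 (1 cut) → $36 − $3 = $33.

33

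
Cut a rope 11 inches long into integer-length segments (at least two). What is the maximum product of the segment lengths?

54

Let g[k] be the best product for length k (with at least one cut). For each first piece i, the rest contributes max(k−i, g[k−i]).
Small cases: g[2]=1, g[3]=2, g[4]=4, g[5]=6, g[6]=9.
g[7] = max(1×9, 2×6, 3×4, 4×3, 5×2, 6×1) = 12
g[8] = max(1×12, 2×9, 3×6, …, 6×2, 7×1) = 18
g[9] = max(1×18, 2×12, 3×9, …, 7×2, 8×1) = 27
g[10] = max(1×27, 2×18, 3×12, …, 8×2, 9×1) = 36
g[11] = max(1×36, 2×27, 3×18, …, 9×2, 10×1) = 54
One optimal split: 3 + 3 + 3 + 2; product 3×3×3×2 = 54.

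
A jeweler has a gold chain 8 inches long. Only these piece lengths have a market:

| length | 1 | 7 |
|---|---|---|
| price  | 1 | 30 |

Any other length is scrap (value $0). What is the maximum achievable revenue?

Build f[k] bottom-up: f[k] = max over allowed piece i of (p[i] + f[k−i]).
f[1] = 1
f[2] = 2  (first piece 1, then f[1]=1)
f[3] = 3  (first piece 1, then f[2]=2)
f[4] = 4  (first piece 1, then f[3]=3)
f[5] = 5  (first piece 1, then f[4]=4)
f[6] = 6  (first piece 1, then f[5]=5)
f[7] = max(1+6, 30+0) = 30
f[8] = max(1+30, 30+1) = 31
One optimal cutting: 7 + 1 → $31.

31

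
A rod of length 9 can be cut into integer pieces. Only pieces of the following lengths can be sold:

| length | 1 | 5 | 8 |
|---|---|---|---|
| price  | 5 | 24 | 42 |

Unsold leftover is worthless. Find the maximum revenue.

47

Consider every possible first cut. best[k] is the best of p[i]+best[k−i] over all sellable i≤k.
best[1] = 5
best[2] = 10  (first piece 1, then best[1]=5)
best[3] = 15  (first piece 1, then best[2]=10)
best[4] = 20  (first piece 1, then best[3]=15)
best[5] = max(5+20, 24+0) = 25
best[6] = max(5+25, 24+5) = 30
best[7] = max(5+30, 24+10) = 35
best[8] = max(5+35, 24+15, 42+0) = 42
best[9] = max(5+42, 24+20, 42+5) = 47
One optimal cutting: 8 + 1 → $47.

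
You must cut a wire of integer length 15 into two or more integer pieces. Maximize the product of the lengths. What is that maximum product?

243

Define m[k] = max over 1≤i<k of i · max(k−i, m[k−i]); the inner max lets the remainder stay uncut if that's better.
m[2] = 1·max(1,0) = 1·1 = 1
m[3] = max(1·2, 2·1) = 2
m[4] = max(1·3, 2·2, 3·1) = 4
m[5] = max(1·4, 2·3, 3·2, 4·1) = 6
m[6] = max(1·6, 2·4, 3·3, 4·2, 5·1) = 9
m[7] = max(1·9, 2·6, 3·4, 4·3, 5·2, 6·1) = 12
m[8] = max(1·12, 2·9, 3·6, …, 6·2, 7·1) = 18
m[9] = max(1·18, 2·12, 3·9, …, 7·2, 8·1) = 27
m[10] = max(1·27, 2·18, 3·12, …, 8·2, 9·1) = 36
m[11] = max(1·36, 2·27, 3·18, …, 9·2, 10·1) = 54
m[12] = max(1·54, 2·36, 3·27, …, 10·2, 11·1) = 81
m[13] = max(1·81, 2·54, 3·36, …, 11·2, 12·1) = 108
m[14] = max(1·108, 2·81, 3·54, …, 12·2, 13·1) = 162
m[15] = max(1·162, 2·108, 3·81, …, 13·2, 14·1) = 243
One optimal split: 3 + 3 + 3 + 3 + 3; product 3·3·3·3·3 = 243.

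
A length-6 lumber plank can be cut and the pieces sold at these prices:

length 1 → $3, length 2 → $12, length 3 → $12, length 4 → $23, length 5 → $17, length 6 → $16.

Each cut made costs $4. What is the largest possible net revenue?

Let r[k] be the best obtainable value from length k. For each k, try every first piece i and keep the best of price[i] + r[k−i] minus the 4 cut fee when i<k.
r[1] = 3
r[2] = max(3+3-4, 12+0) = 12
r[3] = max(3+12-4, 12+3-4, 12+0) = 12
r[4] = max(3+12-4, 12+12-4, 12+3-4, 23+0) = 23
r[5] = max(3+23-4, 12+12-4, 12+12-4, 23+3-4, 17+0) = 22
r[6] = max(3+22-4, 12+23-4, 12+12-4, 23+12-4, 17+3-4, 16+0) = 31
One optimal plan: pieces 4 + 2 (1 cut) → $35 − $4 = $31.

31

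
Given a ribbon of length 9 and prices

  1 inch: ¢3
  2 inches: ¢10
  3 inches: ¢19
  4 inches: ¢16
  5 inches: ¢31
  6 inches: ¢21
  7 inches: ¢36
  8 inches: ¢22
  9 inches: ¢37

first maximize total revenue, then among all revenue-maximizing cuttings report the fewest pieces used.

Let r[k] be the best obtainable value from length k. For each k, try every first piece i and keep the best of price[i] + r[k−i].
r[1] = 3
r[2] = max(3+3, 10+0) = 10
r[3] = max(3+10, 10+3, 19+0) = 19
r[4] = max(3+19, 10+10, 19+3, 16+0) = 22
r[5] = max(3+22, 10+19, 19+10, 16+3, 31+0) = 31
r[6] = max(3+31, 10+22, 19+19, 16+10, 31+3, 21+0) = 38
r[7] = max(3+38, 10+31, 19+22, …, 21+3, 36+0) = 41
r[8] = max(3+41, 10+38, 19+31, …, 36+3, 22+0) = 50
r[9] = max(3+50, 10+41, 19+38, …, 22+3, 37+0) = 57
Maximum revenue is ¢57.
Now minimize piece count subject to staying optimal: for each k, pieces[k] = 1 + min over i with p[i]+r[k−i]=r[k] of pieces[k−i].
pieces[6] = 2
pieces[7] = 2
pieces[8] = 2
pieces[9] = 3

3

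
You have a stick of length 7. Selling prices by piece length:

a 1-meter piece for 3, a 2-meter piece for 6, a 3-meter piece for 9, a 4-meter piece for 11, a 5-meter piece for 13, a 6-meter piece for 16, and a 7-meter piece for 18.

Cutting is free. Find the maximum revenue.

Build R[k] bottom-up: R[k] = max over allowed piece i of (p[i] + R[k−i]).
R[1] = 3
R[2] = 6  (first piece 1, then R[1]=3)
R[3] = 9  (first piece 1, then R[2]=6)
R[4] = 12  (first piece 1, then R[3]=9)
R[5] = 15  (first piece 1, then R[4]=12)
R[6] = 18  (first piece 1, then R[5]=15)
R[7] = 21  (first piece 1, then R[6]=18)
One optimal cutting: 1 + 1 + 1 + 1 + 1 + 1 + 1 → 3 + 3 + 3 + 3 + 3 + 3 + 3 = 21.

21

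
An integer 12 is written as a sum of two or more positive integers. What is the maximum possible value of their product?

Fill g[k] for k=2..12: at each k try every first piece i and multiply by the better of (k−i) uncut or g[k−i].
g[2] = 1×max(1,0) = 1×1 = 1
g[3] = max(1×2, 2×1) = 2
g[4] = max(1×3, 2×2, 3×1) = 4
g[5] = max(1×4, 2×3, 3×2, 4×1) = 6
g[6] = max(1×6, 2×4, 3×3, 4×2, 5×1) = 9
g[7] = max(1×9, 2×6, 3×4, 4×3, 5×2, 6×1) = 12
g[8] = max(1×12, 2×9, 3×6, …, 6×2, 7×1) = 18
g[9] = max(1×18, 2×12, 3×9, …, 7×2, 8×1) = 27
g[10] = max(1×27, 2×18, 3×12, …, 8×2, 9×1) = 36
g[11] = max(1×36, 2×27, 3×18, …, 9×2, 10×1) = 54
g[12] = max(1×54, 2×36, 3×27, …, 10×2, 11×1) = 81
One optimal split: 3 + 3 + 3 + 3; product 3×3×3×3 = 81.

81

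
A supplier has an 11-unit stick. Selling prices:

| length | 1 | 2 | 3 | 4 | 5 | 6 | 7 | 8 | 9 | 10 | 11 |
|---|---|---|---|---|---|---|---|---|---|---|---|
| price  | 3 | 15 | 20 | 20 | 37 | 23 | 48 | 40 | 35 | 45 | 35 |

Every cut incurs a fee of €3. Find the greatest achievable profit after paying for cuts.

73

Let net[k] be the best obtainable value from length k. For each k, try every first piece i and keep the best of price[i] + net[k−i] minus the 3 cut fee when i<k.
net[1] = 3
net[2] = 15
net[3] = 20
net[4] = 27  (first piece 2, then net[2]=15)
net[5] = 37
net[6] = 39  (first piece 2, then net[4]=27)
net[7] = 49  (first piece 2, then net[5]=37)
net[8] = 54  (first piece 3, then net[5]=37)
net[9] = 61  (first piece 2, then net[7]=49)
net[10] = 71  (first piece 5, then net[5]=37)
net[11] = 73  (first piece 2, then net[9]=61)
One optimal plan: pieces 5 + 2 + 2 + 2 (3 cuts) → €82 − €9 = €73.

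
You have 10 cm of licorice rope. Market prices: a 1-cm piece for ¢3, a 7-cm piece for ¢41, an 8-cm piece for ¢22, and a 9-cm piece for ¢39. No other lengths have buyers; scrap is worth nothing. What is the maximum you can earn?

Consider every possible first cut. f[k] is the best of p[i]+f[k−i] over all sellable i≤k.
f[1] = 3
f[2] = 6  (first piece 1, then f[1]=3)
f[3] = 9  (first piece 1, then f[2]=6)
f[4] = 12  (first piece 1, then f[3]=9)
f[5] = 15  (first piece 1, then f[4]=12)
f[6] = 18  (first piece 1, then f[5]=15)
f[7] = 41
f[8] = 44  (first piece 1, then f[7]=41)
f[9] = 47  (first piece 1, then f[8]=44)
f[10] = 50  (first piece 1, then f[9]=47)
One optimal cutting: 7 + 1 + 1 + 1 → ¢50.

50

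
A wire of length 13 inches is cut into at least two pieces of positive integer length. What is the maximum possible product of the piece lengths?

Define g[k] = max over 1≤i<k of i · max(k−i, g[k−i]); the inner max lets the remainder stay uncut if that's better.
g[2] = 1*max(1,0) = 1*1 = 1
g[3] = 1*max(2,1) = 1*2 = 2
g[4] = 2*max(2,1) = 2*2 = 4
g[5] = 2*max(3,2) = 2*3 = 6
g[6] = 3*max(3,2) = 3*3 = 9
g[7] = 2*max(5,6) = 2*6 = 12
g[8] = 2*max(6,9) = 2*9 = 18
g[9] = 3*max(6,9) = 3*9 = 27
g[10] = 2*max(8,18) = 2*18 = 36
g[11] = 2*max(9,27) = 2*27 = 54
g[12] = 3*max(9,27) = 3*27 = 81
g[13] = 2*max(11,54) = 2*54 = 108
One optimal split: 3 + 3 + 3 + 2 + 2; product 3*3*3*2*2 = 108.

108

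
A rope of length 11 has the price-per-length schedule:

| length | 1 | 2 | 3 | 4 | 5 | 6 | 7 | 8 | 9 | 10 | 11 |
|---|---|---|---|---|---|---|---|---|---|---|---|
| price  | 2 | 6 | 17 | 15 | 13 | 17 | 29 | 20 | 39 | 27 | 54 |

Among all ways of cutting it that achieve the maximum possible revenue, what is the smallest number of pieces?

Build r[k] bottom-up: r[k] = max over allowed piece i of (p[i] + r[k−i]).
r[1] = 2
r[2] = 6
r[3] = 17
r[4] = 19  (first piece 1, then r[3]=17)
r[5] = 23  (first piece 2, then r[3]=17)
r[6] = 34  (first piece 3, then r[3]=17)
r[7] = 36  (first piece 1, then r[6]=34)
r[8] = 40  (first piece 2, then r[6]=34)
r[9] = 51  (first piece 3, then r[6]=34)
r[10] = 53  (first piece 1, then r[9]=51)
r[11] = 57  (first piece 2, then r[9]=51)
Maximum revenue is $57.
Now minimize piece count subject to staying optimal: for each k, pieces[k] = 1 + min over i with p[i]+r[k−i]=r[k] of pieces[k−i].
pieces[8] = 3
pieces[9] = 3
pieces[10] = 4
pieces[11] = 4

4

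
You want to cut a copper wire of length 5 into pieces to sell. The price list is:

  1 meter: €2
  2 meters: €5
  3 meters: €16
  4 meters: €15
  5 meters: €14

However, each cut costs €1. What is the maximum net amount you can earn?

Consider every possible first cut. net[k] is the best of p[i]+net[k−i] over all sellable i≤k, charging 1 whenever i<k.
net[1] = 2
net[2] = max(2+2-1, 5+0) = 5
net[3] = max(2+5-1, 5+2-1, 16+0) = 16
net[4] = max(2+16-1, 5+5-1, 16+2-1, 15+0) = 17
net[5] = max(2+17-1, 5+16-1, 16+5-1, 15+2-1, 14+0) = 20
One optimal plan: pieces 3 + 2 (1 cut) → €21 − €1 = €20.

20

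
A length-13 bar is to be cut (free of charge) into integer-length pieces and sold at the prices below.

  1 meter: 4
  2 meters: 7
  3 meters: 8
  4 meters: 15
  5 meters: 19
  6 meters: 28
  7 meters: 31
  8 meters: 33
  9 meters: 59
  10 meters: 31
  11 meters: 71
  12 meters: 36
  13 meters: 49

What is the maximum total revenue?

Consider every possible first cut. R[k] is the best of p[i]+R[k−i] over all sellable i≤k.
R[1] = 4
R[2] = max(4+4, 7+0) = 8
R[3] = max(4+8, 7+4, 8+0) = 12
R[4] = max(4+12, 7+8, 8+4, 15+0) = 16
R[5] = max(4+16, 7+12, 8+8, 15+4, 19+0) = 20
R[6] = max(4+20, 7+16, 8+12, 15+8, 19+4, 28+0) = 28
R[7] = max(4+28, 7+20, 8+16, …, 28+4, 31+0) = 32
R[8] = max(4+32, 7+28, 8+20, …, 31+4, 33+0) = 36
R[9] = max(4+36, 7+32, 8+28, …, 33+4, 59+0) = 59
R[10] = max(4+59, 7+36, 8+32, …, 59+4, 31+0) = 63
R[11] = max(4+63, 7+59, 8+36, …, 31+4, 71+0) = 71
R[12] = max(4+71, 7+63, 8+59, …, 71+4, 36+0) = 75
R[13] = max(4+75, 7+71, 8+63, …, 36+4, 49+0) = 79
One optimal cutting: 11 + 1 + 1 → 71 + 4 + 4 = 79.

79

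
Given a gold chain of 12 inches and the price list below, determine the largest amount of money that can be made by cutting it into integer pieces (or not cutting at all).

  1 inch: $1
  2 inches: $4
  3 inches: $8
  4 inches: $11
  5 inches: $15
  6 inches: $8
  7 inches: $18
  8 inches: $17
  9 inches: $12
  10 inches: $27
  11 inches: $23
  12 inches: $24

34

Build v[k] bottom-up: v[k] = max over allowed piece i of (p[i] + v[k−i]).
v[1] = 1
v[2] = max(1+1, 4+0) = 4
v[3] = max(1+4, 4+1, 8+0) = 8
v[4] = max(1+8, 4+4, 8+1, 11+0) = 11
v[5] = max(1+11, 4+8, 8+4, 11+1, 15+0) = 15
v[6] = max(1+15, 4+11, 8+8, 11+4, 15+1, 8+0) = 16
v[7] = max(1+16, 4+15, 8+11, …, 8+1, 18+0) = 19
v[8] = max(1+19, 4+16, 8+15, …, 18+1, 17+0) = 23
v[9] = max(1+23, 4+19, 8+16, …, 17+1, 12+0) = 26
v[10] = max(1+26, 4+23, 8+19, …, 12+1, 27+0) = 30
v[11] = max(1+30, 4+26, 8+23, …, 27+1, 23+0) = 31
v[12] = max(1+31, 4+30, 8+26, …, 23+1, 24+0) = 34
One optimal cutting: 5 + 5 + 2 → $15 + $15 + $4 = $34.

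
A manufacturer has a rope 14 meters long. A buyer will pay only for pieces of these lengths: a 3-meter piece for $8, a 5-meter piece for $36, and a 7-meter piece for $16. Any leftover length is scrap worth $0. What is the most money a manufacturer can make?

80

Let best[k] be the best obtainable value from length k. For each k, try every first piece i and keep the best of price[i] + best[k−i].
best[1] = 0
best[2] = 0
best[3] = 8
best[4] = 8
best[5] = 36
best[6] = 36
best[7] = 36
best[8] = 44  (first piece 3, then best[5]=36)
best[9] = 44
best[10] = 72  (first piece 5, then best[5]=36)
best[11] = 72
best[12] = 72
best[13] = 80  (first piece 3, then best[10]=72)
best[14] = 80
One optimal cutting: pieces 5 + 5 + 3 with 1 meter of scrap → $80.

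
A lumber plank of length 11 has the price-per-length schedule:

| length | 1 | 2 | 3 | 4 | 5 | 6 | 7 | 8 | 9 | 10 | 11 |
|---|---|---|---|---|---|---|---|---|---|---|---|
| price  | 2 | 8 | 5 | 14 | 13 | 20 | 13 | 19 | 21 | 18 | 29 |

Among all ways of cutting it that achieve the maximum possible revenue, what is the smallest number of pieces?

Build r[k] bottom-up: r[k] = max over allowed piece i of (p[i] + r[k−i]).
r[1] = 2
r[2] = max(2+2, 8+0) = 8
r[3] = max(2+8, 8+2, 5+0) = 10
r[4] = max(2+10, 8+8, 5+2, 14+0) = 16
r[5] = max(2+16, 8+10, 5+8, 14+2, 13+0) = 18
r[6] = max(2+18, 8+16, 5+10, 14+8, 13+2, 20+0) = 24
r[7] = max(2+24, 8+18, 5+16, …, 20+2, 13+0) = 26
r[8] = max(2+26, 8+24, 5+18, …, 13+2, 19+0) = 32
r[9] = max(2+32, 8+26, 5+24, …, 19+2, 21+0) = 34
r[10] = max(2+34, 8+32, 5+26, …, 21+2, 18+0) = 40
r[11] = max(2+40, 8+34, 5+32, …, 18+2, 29+0) = 42
Maximum revenue is $42.
Now minimize piece count subject to staying optimal: for each k, pieces[k] = 1 + min over i with p[i]+r[k−i]=r[k] of pieces[k−i].
pieces[8] = 4
pieces[9] = 5
pieces[10] = 5
pieces[11] = 6

6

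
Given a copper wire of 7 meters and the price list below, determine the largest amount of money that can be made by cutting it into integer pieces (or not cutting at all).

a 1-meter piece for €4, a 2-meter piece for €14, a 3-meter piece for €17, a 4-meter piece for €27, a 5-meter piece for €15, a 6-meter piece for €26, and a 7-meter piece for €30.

46

Let R[k] be the best obtainable value from length k. For each k, try every first piece i and keep the best of price[i] + R[k−i].
R[1] = 4
R[2] = 14
R[3] = 18  (first piece 1, then R[2]=14)
R[4] = 28  (first piece 2, then R[2]=14)
R[5] = 32  (first piece 1, then R[4]=28)
R[6] = 42  (first piece 2, then R[4]=28)
R[7] = 46  (first piece 1, then R[6]=42)
One optimal cutting: 2 + 2 + 2 + 1 → €14 + €14 + €14 + €4 = €46.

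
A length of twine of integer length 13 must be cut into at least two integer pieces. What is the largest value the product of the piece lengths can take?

108

Fill m[k] for k=2..13: at each k try every first piece i and multiply by the better of (k−i) uncut or m[k−i].
m[2] = 1·max(1,0) = 1·1 = 1
m[3] = 1·max(2,1) = 1·2 = 2
m[4] = 2·max(2,1) = 2·2 = 4
m[5] = 2·max(3,2) = 2·3 = 6
m[6] = 3·max(3,2) = 3·3 = 9
m[7] = 2·max(5,6) = 2·6 = 12
m[8] = 2·max(6,9) = 2·9 = 18
m[9] = 3·max(6,9) = 3·9 = 27
m[10] = 2·max(8,18) = 2·18 = 36
m[11] = 2·max(9,27) = 2·27 = 54
m[12] = 3·max(9,27) = 3·27 = 81
m[13] = 2·max(11,54) = 2·54 = 108
One optimal split: 3 + 3 + 3 + 2 + 2; product 3·3·3·2·2 = 108.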